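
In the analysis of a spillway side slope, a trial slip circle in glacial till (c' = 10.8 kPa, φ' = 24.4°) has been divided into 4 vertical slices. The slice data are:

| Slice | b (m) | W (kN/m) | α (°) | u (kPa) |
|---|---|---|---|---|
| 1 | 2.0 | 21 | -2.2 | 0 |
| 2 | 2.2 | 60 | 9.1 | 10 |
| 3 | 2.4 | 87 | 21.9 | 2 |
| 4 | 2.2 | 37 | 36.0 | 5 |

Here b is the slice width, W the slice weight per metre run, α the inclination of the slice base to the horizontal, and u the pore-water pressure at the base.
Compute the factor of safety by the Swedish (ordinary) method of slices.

FS = 2.72

Ordinary method of slices: FS = Σ[c'·Δl_i + (W_i cosα_i − u_i·Δl_i)·tanφ'] / Σ W_i sinα_i, with Δl_i = b_i / cosα_i.
Slice 1: Δl = 2.0/cos(-2.2°) = 2.001 m; N'_1 = 21·cos(-2.2°) − 0·2.001 = 21.0; c'Δl = 21.62; W sinα = -0.8
Slice 2: Δl = 2.2/cos9.1° = 2.228 m; N'_2 = 60·cos9.1° − 10·2.228 = 37.0; c'Δl = 24.06; W sinα = 9.5
Slice 3: Δl = 2.4/cos21.9° = 2.587 m; N'_3 = 87·cos21.9° − 2·2.587 = 75.5; c'Δl = 27.94; W sinα = 32.4
Slice 4: Δl = 2.2/cos36.0° = 2.719 m; N'_4 = 37·cos36.0° − 5·2.719 = 16.3; c'Δl = 29.37; W sinα = 21.7
Σc'Δl = 103.0 kN/m; ΣN' = 149.8 kN/m; ΣW sinα = 62.9 kN/m
Resisting = 103.0 + 149.8·tan24.4° = 103.0 + 68.0 = 171.0 kN/m
FS = 171.0 / 62.9 = 2.719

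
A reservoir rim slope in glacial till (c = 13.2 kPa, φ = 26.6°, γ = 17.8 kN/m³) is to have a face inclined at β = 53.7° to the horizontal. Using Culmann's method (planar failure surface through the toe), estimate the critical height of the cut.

H_c = 19.47 m

Culmann's analysis gives the critical failure plane at α_cr = (β + φ)/2 = (53.7 + 26.6)/2 = 40.2°, and the critical height
H_c = (4c/γ) · sinβ cosφ / [1 − cos(β − φ)]
    = (4·13.2/17.8) · sin53.7°·cos26.6° / [1 − cos(27.1°)]
    = 2.966 · 0.8059·0.8942 / [1 − 0.8902]
    = 2.966 · 0.7206 / 0.1098
    = 19.47 m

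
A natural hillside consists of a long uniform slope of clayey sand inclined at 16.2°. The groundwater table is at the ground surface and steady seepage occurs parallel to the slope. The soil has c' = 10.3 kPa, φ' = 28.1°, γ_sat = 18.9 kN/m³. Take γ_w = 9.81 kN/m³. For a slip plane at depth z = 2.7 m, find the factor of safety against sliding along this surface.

FS = 1.64

With seepage parallel to the slope and the water table at the surface, the effective normal stress on the slip plane uses the buoyant unit weight γ' = γ_sat − γ_w while the driving shear stress uses γ_sat:
FS = [c' + γ' z cos²β tanφ'] / [γ_sat z sinβ cosβ]
γ' = 18.9 − 9.81 = 9.09 kN/m³
Numerator = 10.3 + 9.09·2.7·cos²16.2°·tan28.1° = 10.3 + 9.09·2.7·0.9222·0.5340 = 22.385 kPa
Denominator = 18.9·2.7·sin16.2°·cos16.2° = 18.9·2.7·0.2790·0.9603 = 13.672 kPa
FS = 22.385 / 13.672 = 1.637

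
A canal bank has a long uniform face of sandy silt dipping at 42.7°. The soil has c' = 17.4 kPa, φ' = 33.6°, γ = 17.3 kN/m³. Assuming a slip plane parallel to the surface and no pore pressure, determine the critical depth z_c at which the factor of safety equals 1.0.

Setting FS = 1.00 in FS = [c' + γz cos²β tanφ'] / [γz sinβ cosβ] and solving for z:
z = c' / [γ cosβ (FS·sinβ − cosβ·tanφ')]
  = 17.4 / [17.3·cos42.7°·(1.00·sin42.7° − cos42.7°·tan33.6°)]
  = 17.4 / [17.3·0.7349·(1.00·0.6782 − 0.7349·0.6644)]
  = 17.4 / 2.4142 = 7.207 m

z_c = 7.21 m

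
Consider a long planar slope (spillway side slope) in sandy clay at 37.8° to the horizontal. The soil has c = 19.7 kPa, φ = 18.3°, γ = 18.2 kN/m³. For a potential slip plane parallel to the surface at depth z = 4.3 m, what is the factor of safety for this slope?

For an infinite slope with a slip plane parallel to the surface (no pore pressure): FS = [c + γz cos²β tanφ] / [γz sinβ cosβ].
γz = 18.2·4.3 = 78.26 kN/m²
Numerator = 19.7 + 78.26·cos²37.8°·tan18.3° = 19.7 + 78.26·0.6243·0.3307 = 35.859 kPa
Denominator = 78.26·sin37.8°·cos37.8° = 78.26·0.6129·0.7902 = 37.901 kPa
FS = 35.859 / 37.901 = 0.946

FS = 0.95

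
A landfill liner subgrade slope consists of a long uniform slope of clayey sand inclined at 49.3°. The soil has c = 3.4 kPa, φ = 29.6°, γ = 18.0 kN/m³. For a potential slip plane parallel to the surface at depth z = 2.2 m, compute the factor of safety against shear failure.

For an infinite slope with a slip plane parallel to the surface (no pore pressure): FS = [c + γz cos²β tanφ] / [γz sinβ cosβ].
γz = 18.0·2.2 = 39.60 kN/m²
Numerator = 3.4 + 39.60·cos²49.3°·tan29.6° = 3.4 + 39.60·0.4252·0.5681 = 12.966 kPa
Denominator = 39.60·sin49.3°·cos49.3° = 39.60·0.7581·0.6521 = 19.577 kPa
FS = 12.966 / 19.577 = 0.662

FS = 0.66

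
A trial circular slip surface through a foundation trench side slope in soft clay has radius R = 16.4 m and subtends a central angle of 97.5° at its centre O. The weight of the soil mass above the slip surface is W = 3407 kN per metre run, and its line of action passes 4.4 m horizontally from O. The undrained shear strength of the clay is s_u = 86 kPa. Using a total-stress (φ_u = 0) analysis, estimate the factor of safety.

FS = 2.63

Taking moments about the centre O, the resisting moment is provided by the undrained shear strength acting along the arc:
Arc length L_a = R·θ = 16.4·(97.5°·π/180) = 16.4·1.7017 = 27.91 m
M_R = s_u·L_a·R = 86·27.91·16.4 = 39361.2 kN·m/m
M_D = W·d = 3407·4.4 = 14990.8 kN·m/m
FS = M_R / M_D = 39361.2 / 14990.8 = 2.626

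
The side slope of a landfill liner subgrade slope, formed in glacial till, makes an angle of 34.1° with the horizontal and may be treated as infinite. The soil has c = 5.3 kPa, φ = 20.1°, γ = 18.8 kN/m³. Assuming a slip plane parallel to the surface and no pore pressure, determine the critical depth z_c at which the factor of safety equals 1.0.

z_c = 1.32 m

Setting FS = 1.00 in FS = [c + γz cos²β tanφ] / [γz sinβ cosβ] and solving for z:
z = c / [γ cosβ (FS·sinβ − cosβ·tanφ)]
  = 5.3 / [18.8·cos34.1°·(1.00·sin34.1° − cos34.1°·tan20.1°)]
  = 5.3 / [18.8·0.8281·(1.00·0.5606 − 0.8281·0.3659)]
  = 5.3 / 4.0104 = 1.322 m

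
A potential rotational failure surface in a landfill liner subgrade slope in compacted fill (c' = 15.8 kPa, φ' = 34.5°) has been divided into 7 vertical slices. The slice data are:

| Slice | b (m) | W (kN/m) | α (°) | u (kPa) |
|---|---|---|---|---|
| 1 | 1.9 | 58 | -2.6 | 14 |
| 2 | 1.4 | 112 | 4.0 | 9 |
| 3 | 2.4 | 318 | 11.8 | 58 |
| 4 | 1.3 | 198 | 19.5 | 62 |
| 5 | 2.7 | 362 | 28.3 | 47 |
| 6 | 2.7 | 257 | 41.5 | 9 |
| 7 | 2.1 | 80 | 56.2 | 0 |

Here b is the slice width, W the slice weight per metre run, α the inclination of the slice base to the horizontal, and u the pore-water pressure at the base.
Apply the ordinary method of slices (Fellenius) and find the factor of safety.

FS = 1.49

Ordinary method of slices: FS = Σ[c'·Δl_i + (W_i cosα_i − u_i·Δl_i)·tanφ'] / Σ W_i sinα_i, with Δl_i = b_i / cosα_i.
Slice 1: Δl = 1.9/cos(-2.6°) = 1.902 m; N'_1 = 58·cos(-2.6°) − 14·1.902 = 31.3; c'Δl = 30.05; W sinα = -2.6
Slice 2: Δl = 1.4/cos4.0° = 1.403 m; N'_2 = 112·cos4.0° − 9·1.403 = 99.1; c'Δl = 22.17; W sinα = 7.8
Slice 3: Δl = 2.4/cos11.8° = 2.452 m; N'_3 = 318·cos11.8° − 58·2.452 = 169.1; c'Δl = 38.74; W sinα = 65.0
Slice 4: Δl = 1.3/cos19.5° = 1.379 m; N'_4 = 198·cos19.5° − 62·1.379 = 101.1; c'Δl = 21.79; W sinα = 66.1
Slice 5: Δl = 2.7/cos28.3° = 3.067 m; N'_5 = 362·cos28.3° − 47·3.067 = 174.6; c'Δl = 48.45; W sinα = 171.6
Slice 6: Δl = 2.7/cos41.5° = 3.605 m; N'_6 = 257·cos41.5° − 9·3.605 = 160.0; c'Δl = 56.96; W sinα = 170.3
Slice 7: Δl = 2.1/cos56.2° = 3.775 m; N'_7 = 80·cos56.2° − 0·3.775 = 44.5; c'Δl = 59.64; W sinα = 66.5
Σc'Δl = 277.8 kN/m; ΣN' = 779.8 kN/m; ΣW sinα = 544.7 kN/m
Resisting = 277.8 + 779.8·tan34.5° = 277.8 + 535.9 = 813.7 kN/m
FS = 813.7 / 544.7 = 1.494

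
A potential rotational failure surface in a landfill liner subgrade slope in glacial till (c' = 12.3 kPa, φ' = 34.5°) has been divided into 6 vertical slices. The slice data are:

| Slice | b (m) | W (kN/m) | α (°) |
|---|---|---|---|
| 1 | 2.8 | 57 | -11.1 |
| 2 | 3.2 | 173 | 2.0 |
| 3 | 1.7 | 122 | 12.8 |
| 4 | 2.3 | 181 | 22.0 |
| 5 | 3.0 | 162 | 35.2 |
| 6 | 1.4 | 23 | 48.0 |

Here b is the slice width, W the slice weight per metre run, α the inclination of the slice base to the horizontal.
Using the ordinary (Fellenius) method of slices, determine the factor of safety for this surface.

FS = 3.26

Ordinary method of slices: FS = Σ[c'·Δl_i + (W_i cosα_i)·tanφ'] / Σ W_i sinα_i, with Δl_i = b_i / cosα_i.
Slice 1: Δl = 2.8/cos(-11.1°) = 2.853 m; N'_1 = 57·cos(-11.1°) = 55.9; c'Δl = 35.10; W sinα = -11.0
Slice 2: Δl = 3.2/cos2.0° = 3.202 m; N'_2 = 173·cos2.0° = 172.9; c'Δl = 39.38; W sinα = 6.0
Slice 3: Δl = 1.7/cos12.8° = 1.743 m; N'_3 = 122·cos12.8° = 119.0; c'Δl = 21.44; W sinα = 27.0
Slice 4: Δl = 2.3/cos22.0° = 2.481 m; N'_4 = 181·cos22.0° = 167.8; c'Δl = 30.51; W sinα = 67.8
Slice 5: Δl = 3.0/cos35.2° = 3.671 m; N'_5 = 162·cos35.2° = 132.4; c'Δl = 45.16; W sinα = 93.4
Slice 6: Δl = 1.4/cos48.0° = 2.092 m; N'_6 = 23·cos48.0° = 15.4; c'Δl = 25.73; W sinα = 17.1
Σc'Δl = 197.3 kN/m; ΣN' = 663.4 kN/m; ΣW sinα = 200.4 kN/m
Resisting = 197.3 + 663.4·tan34.5° = 197.3 + 455.9 = 653.3 kN/m
FS = 653.3 / 200.4 = 3.260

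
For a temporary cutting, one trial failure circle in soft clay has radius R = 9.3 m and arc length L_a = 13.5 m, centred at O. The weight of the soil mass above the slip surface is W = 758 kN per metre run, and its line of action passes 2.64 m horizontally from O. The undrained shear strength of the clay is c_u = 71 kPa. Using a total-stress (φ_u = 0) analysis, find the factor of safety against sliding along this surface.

Taking moments about the centre O, the resisting moment is provided by the undrained shear strength acting along the arc:
M_R = c_u·L_a·R = 71·13.50·9.3 = 8914.1 kN·m/m
M_D = W·d = 758·2.64 = 2001.1 kN·m/m
FS = M_R / M_D = 8914.1 / 2001.1 = 4.455

FS = 4.45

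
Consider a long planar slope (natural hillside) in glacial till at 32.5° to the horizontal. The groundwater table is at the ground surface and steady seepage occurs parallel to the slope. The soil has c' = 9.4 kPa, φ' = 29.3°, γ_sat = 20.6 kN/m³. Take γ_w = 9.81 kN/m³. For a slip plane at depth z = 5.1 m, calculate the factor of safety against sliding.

FS = 0.66

With seepage parallel to the slope and the water table at the surface, the effective normal stress on the slip plane uses the buoyant unit weight γ' = γ_sat − γ_w while the driving shear stress uses γ_sat:
FS = [c' + γ' z cos²β tanφ'] / [γ_sat z sinβ cosβ]
γ' = 20.6 − 9.81 = 10.79 kN/m³
Numerator = 9.4 + 10.79·5.1·cos²32.5°·tan29.3° = 9.4 + 10.79·5.1·0.7113·0.5612 = 31.366 kPa
Denominator = 20.6·5.1·sin32.5°·cos32.5° = 20.6·5.1·0.5373·0.8434 = 47.608 kPa
FS = 31.366 / 47.608 = 0.659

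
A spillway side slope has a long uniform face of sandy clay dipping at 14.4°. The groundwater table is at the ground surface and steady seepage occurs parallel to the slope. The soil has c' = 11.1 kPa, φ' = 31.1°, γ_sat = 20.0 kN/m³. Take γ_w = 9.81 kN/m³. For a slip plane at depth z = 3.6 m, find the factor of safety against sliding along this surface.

FS = 1.84

With seepage parallel to the slope and the water table at the surface, the effective normal stress on the slip plane uses the buoyant unit weight γ' = γ_sat − γ_w while the driving shear stress uses γ_sat:
FS = [c' + γ' z cos²β tanφ'] / [γ_sat z sinβ cosβ]
γ' = 20.0 − 9.81 = 10.19 kN/m³
Numerator = 11.1 + 10.19·3.6·cos²14.4°·tan31.1° = 11.1 + 10.19·3.6·0.9382·0.6032 = 31.861 kPa
Denominator = 20.0·3.6·sin14.4°·cos14.4° = 20.0·3.6·0.2487·0.9686 = 17.343 kPa
FS = 31.861 / 17.343 = 1.837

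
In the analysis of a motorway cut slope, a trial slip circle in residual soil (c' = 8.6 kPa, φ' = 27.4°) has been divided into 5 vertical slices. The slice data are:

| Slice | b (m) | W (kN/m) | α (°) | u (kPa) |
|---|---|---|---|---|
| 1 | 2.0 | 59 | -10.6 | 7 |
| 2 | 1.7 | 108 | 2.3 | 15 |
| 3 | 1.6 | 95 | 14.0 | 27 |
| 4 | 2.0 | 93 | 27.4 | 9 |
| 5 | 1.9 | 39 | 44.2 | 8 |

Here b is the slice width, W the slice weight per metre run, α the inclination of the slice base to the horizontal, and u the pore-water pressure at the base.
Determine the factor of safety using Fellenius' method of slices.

FS = 2.48

Ordinary method of slices: FS = Σ[c'·Δl_i + (W_i cosα_i − u_i·Δl_i)·tanφ'] / Σ W_i sinα_i, with Δl_i = b_i / cosα_i.
Slice 1: Δl = 2.0/cos(-10.6°) = 2.035 m; N'_1 = 59·cos(-10.6°) − 7·2.035 = 43.8; c'Δl = 17.50; W sinα = -10.9
Slice 2: Δl = 1.7/cos2.3° = 1.701 m; N'_2 = 108·cos2.3° − 15·1.701 = 82.4; c'Δl = 14.63; W sinα = 4.3
Slice 3: Δl = 1.6/cos14.0° = 1.649 m; N'_3 = 95·cos14.0° − 27·1.649 = 47.7; c'Δl = 14.18; W sinα = 23.0
Slice 4: Δl = 2.0/cos27.4° = 2.253 m; N'_4 = 93·cos27.4° − 9·2.253 = 62.3; c'Δl = 19.37; W sinα = 42.8
Slice 5: Δl = 1.9/cos44.2° = 2.650 m; N'_5 = 39·cos44.2° − 8·2.650 = 6.8; c'Δl = 22.79; W sinα = 27.2
Σc'Δl = 88.5 kN/m; ΣN' = 242.8 kN/m; ΣW sinα = 86.5 kN/m
Resisting = 88.5 + 242.8·tan27.4° = 88.5 + 125.9 = 214.4 kN/m
FS = 214.4 / 86.5 = 2.480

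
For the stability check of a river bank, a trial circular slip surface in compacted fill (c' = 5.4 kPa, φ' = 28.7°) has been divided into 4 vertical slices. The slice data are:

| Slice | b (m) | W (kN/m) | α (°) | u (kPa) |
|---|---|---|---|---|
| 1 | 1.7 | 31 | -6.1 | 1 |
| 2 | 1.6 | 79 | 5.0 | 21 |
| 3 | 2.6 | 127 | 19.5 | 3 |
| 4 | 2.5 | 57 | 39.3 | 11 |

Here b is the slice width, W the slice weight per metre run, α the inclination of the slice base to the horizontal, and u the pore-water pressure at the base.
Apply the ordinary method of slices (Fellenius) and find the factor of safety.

FS = 1.91

Ordinary method of slices: FS = Σ[c'·Δl_i + (W_i cosα_i − u_i·Δl_i)·tanφ'] / Σ W_i sinα_i, with Δl_i = b_i / cosα_i.
Slice 1: Δl = 1.7/cos(-6.1°) = 1.710 m; N'_1 = 31·cos(-6.1°) − 1·1.710 = 29.1; c'Δl = 9.23; W sinα = -3.3
Slice 2: Δl = 1.6/cos5.0° = 1.606 m; N'_2 = 79·cos5.0° − 21·1.606 = 45.0; c'Δl = 8.67; W sinα = 6.9
Slice 3: Δl = 2.6/cos19.5° = 2.758 m; N'_3 = 127·cos19.5° − 3·2.758 = 111.4; c'Δl = 14.89; W sinα = 42.4
Slice 4: Δl = 2.5/cos39.3° = 3.231 m; N'_4 = 57·cos39.3° − 11·3.231 = 8.6; c'Δl = 17.45; W sinα = 36.1
Σc'Δl = 50.2 kN/m; ΣN' = 194.1 kN/m; ΣW sinα = 82.1 kN/m
Resisting = 50.2 + 194.1·tan28.7° = 50.2 + 106.3 = 156.5 kN/m
FS = 156.5 / 82.1 = 1.907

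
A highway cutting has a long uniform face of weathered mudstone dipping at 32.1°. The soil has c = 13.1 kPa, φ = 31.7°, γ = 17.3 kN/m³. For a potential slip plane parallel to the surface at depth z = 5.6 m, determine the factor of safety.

For an infinite slope with a slip plane parallel to the surface (no pore pressure): FS = [c + γz cos²β tanφ] / [γz sinβ cosβ].
γz = 17.3·5.6 = 96.88 kN/m²
Numerator = 13.1 + 96.88·cos²32.1°·tan31.7° = 13.1 + 96.88·0.7176·0.6176 = 56.038 kPa
Denominator = 96.88·sin32.1°·cos32.1° = 96.88·0.5314·0.8471 = 43.611 kPa
FS = 56.038 / 43.611 = 1.285

FS = 1.28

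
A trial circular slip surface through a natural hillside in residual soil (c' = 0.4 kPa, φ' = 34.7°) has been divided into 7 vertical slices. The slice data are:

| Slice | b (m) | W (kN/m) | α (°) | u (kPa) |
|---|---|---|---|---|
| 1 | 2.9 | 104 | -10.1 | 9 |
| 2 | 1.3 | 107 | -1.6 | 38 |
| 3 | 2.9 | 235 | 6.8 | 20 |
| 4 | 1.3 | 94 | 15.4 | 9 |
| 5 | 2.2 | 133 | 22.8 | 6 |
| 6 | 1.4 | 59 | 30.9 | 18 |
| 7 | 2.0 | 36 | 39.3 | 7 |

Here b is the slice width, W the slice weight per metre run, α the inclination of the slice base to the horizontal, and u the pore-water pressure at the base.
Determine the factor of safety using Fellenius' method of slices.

FS = 2.72

Ordinary method of slices: FS = Σ[c'·Δl_i + (W_i cosα_i − u_i·Δl_i)·tanφ'] / Σ W_i sinα_i, with Δl_i = b_i / cosα_i.
Slice 1: Δl = 2.9/cos(-10.1°) = 2.946 m; N'_1 = 104·cos(-10.1°) − 9·2.946 = 75.9; c'Δl = 1.18; W sinα = -18.2
Slice 2: Δl = 1.3/cos(-1.6°) = 1.301 m; N'_2 = 107·cos(-1.6°) − 38·1.301 = 57.5; c'Δl = 0.52; W sinα = -3.0
Slice 3: Δl = 2.9/cos6.8° = 2.921 m; N'_3 = 235·cos6.8° − 20·2.921 = 174.9; c'Δl = 1.17; W sinα = 27.8
Slice 4: Δl = 1.3/cos15.4° = 1.348 m; N'_4 = 94·cos15.4° − 9·1.348 = 78.5; c'Δl = 0.54; W sinα = 25.0
Slice 5: Δl = 2.2/cos22.8° = 2.386 m; N'_5 = 133·cos22.8° − 6·2.386 = 108.3; c'Δl = 0.95; W sinα = 51.5
Slice 6: Δl = 1.4/cos30.9° = 1.632 m; N'_6 = 59·cos30.9° − 18·1.632 = 21.3; c'Δl = 0.65; W sinα = 30.3
Slice 7: Δl = 2.0/cos39.3° = 2.585 m; N'_7 = 36·cos39.3° − 7·2.585 = 9.8; c'Δl = 1.03; W sinα = 22.8
Σc'Δl = 6.0 kN/m; ΣN' = 526.2 kN/m; ΣW sinα = 136.2 kN/m
Resisting = 6.0 + 526.2·tan34.7° = 6.0 + 364.3 = 370.4 kN/m
FS = 370.4 / 136.2 = 2.719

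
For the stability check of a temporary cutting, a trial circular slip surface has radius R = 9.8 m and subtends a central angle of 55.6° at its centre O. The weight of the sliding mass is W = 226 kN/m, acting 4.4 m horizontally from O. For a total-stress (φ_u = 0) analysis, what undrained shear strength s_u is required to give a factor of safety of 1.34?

FS = s_u·L_a·R / (W·d), so s_u = FS·W·d / (L_a·R).
Arc length L_a = R·θ = 9.8·(55.6°·π/180) = 9.8·0.9704 = 9.51 m
s_u = 1.34·226·4.4 / (9.51·9.8) = 1332.5 / 93.20 = 14.30 kPa

s_u = 14.3 kPa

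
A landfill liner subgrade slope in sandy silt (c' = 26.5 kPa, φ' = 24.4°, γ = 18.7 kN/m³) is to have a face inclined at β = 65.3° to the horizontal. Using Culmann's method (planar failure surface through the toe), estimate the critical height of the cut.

H_c = 19.21 m

Culmann's analysis gives the critical failure plane at α_cr = (β + φ')/2 = (65.3 + 24.4)/2 = 44.8°, and the critical height
H_c = (4c'/γ) · sinβ cosφ' / [1 − cos(β − φ')]
    = (4·26.5/18.7) · sin65.3°·cos24.4° / [1 − cos(40.9°)]
    = 5.668 · 0.9085·0.9107 / [1 − 0.7559]
    = 5.668 · 0.8274 / 0.2441
    = 19.21 m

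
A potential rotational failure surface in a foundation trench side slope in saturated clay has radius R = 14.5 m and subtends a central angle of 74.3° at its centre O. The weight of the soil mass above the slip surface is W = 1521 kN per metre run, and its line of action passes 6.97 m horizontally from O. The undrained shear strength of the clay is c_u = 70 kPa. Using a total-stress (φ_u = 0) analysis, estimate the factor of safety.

Taking moments about the centre O, the resisting moment is provided by the undrained shear strength acting along the arc:
Arc length L_a = R·θ = 14.5·(74.3°·π/180) = 14.5·1.2968 = 18.80 m
M_R = c_u·L_a·R = 70·18.80·14.5 = 19085.4 kN·m/m
M_D = W·d = 1521·6.97 = 10601.4 kN·m/m
FS = M_R / M_D = 19085.4 / 10601.4 = 1.800

FS = 1.80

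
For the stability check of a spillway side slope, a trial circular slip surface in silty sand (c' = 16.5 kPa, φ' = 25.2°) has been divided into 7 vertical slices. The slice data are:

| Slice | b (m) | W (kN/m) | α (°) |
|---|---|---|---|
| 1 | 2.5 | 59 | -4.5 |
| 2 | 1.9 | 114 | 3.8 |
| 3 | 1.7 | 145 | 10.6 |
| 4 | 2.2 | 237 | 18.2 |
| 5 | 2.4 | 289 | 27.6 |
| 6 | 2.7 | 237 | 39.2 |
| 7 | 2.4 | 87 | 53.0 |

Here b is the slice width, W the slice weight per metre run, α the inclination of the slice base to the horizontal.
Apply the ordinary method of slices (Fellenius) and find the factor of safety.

FS = 1.74

Ordinary method of slices: FS = Σ[c'·Δl_i + (W_i cosα_i)·tanφ'] / Σ W_i sinα_i, with Δl_i = b_i / cosα_i.
Slice 1: Δl = 2.5/cos(-4.5°) = 2.508 m; N'_1 = 59·cos(-4.5°) = 58.8; c'Δl = 41.38; W sinα = -4.6
Slice 2: Δl = 1.9/cos3.8° = 1.904 m; N'_2 = 114·cos3.8° = 113.7; c'Δl = 31.42; W sinα = 7.6
Slice 3: Δl = 1.7/cos10.6° = 1.730 m; N'_3 = 145·cos10.6° = 142.5; c'Δl = 28.54; W sinα = 26.7
Slice 4: Δl = 2.2/cos18.2° = 2.316 m; N'_4 = 237·cos18.2° = 225.1; c'Δl = 38.21; W sinα = 74.0
Slice 5: Δl = 2.4/cos27.6° = 2.708 m; N'_5 = 289·cos27.6° = 256.1; c'Δl = 44.68; W sinα = 133.9
Slice 6: Δl = 2.7/cos39.2° = 3.484 m; N'_6 = 237·cos39.2° = 183.7; c'Δl = 57.49; W sinα = 149.8
Slice 7: Δl = 2.4/cos53.0° = 3.988 m; N'_7 = 87·cos53.0° = 52.4; c'Δl = 65.80; W sinα = 69.5
Σc'Δl = 307.5 kN/m; ΣN' = 1032.4 kN/m; ΣW sinα = 456.8 kN/m
Resisting = 307.5 + 1032.4·tan25.2° = 307.5 + 485.8 = 793.3 kN/m
FS = 793.3 / 456.8 = 1.737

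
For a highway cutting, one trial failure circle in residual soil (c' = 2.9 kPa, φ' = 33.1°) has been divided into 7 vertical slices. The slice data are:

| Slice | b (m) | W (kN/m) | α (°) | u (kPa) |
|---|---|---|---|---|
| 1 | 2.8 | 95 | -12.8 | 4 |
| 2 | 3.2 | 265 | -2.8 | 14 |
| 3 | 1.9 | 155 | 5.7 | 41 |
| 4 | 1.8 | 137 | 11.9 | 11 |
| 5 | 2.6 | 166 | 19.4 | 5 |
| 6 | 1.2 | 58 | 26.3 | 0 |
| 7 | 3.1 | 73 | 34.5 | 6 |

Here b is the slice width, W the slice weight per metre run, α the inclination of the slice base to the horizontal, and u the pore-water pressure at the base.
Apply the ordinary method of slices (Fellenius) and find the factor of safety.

Ordinary method of slices: FS = Σ[c'·Δl_i + (W_i cosα_i − u_i·Δl_i)·tanφ'] / Σ W_i sinα_i, with Δl_i = b_i / cosα_i.
Slice 1: Δl = 2.8/cos(-12.8°) = 2.871 m; N'_1 = 95·cos(-12.8°) − 4·2.871 = 81.2; c'Δl = 8.33; W sinα = -21.0
Slice 2: Δl = 3.2/cos(-2.8°) = 3.204 m; N'_2 = 265·cos(-2.8°) − 14·3.204 = 219.8; c'Δl = 9.29; W sinα = -12.9
Slice 3: Δl = 1.9/cos5.7° = 1.909 m; N'_3 = 155·cos5.7° − 41·1.909 = 75.9; c'Δl = 5.54; W sinα = 15.4
Slice 4: Δl = 1.8/cos11.9° = 1.840 m; N'_4 = 137·cos11.9° − 11·1.840 = 113.8; c'Δl = 5.33; W sinα = 28.2
Slice 5: Δl = 2.6/cos19.4° = 2.757 m; N'_5 = 166·cos19.4° − 5·2.757 = 142.8; c'Δl = 7.99; W sinα = 55.1
Slice 6: Δl = 1.2/cos26.3° = 1.339 m; N'_6 = 58·cos26.3° − 0·1.339 = 52.0; c'Δl = 3.88; W sinα = 25.7
Slice 7: Δl = 3.1/cos34.5° = 3.762 m; N'_7 = 73·cos34.5° − 6·3.762 = 37.6; c'Δl = 10.91; W sinα = 41.3
Σc'Δl = 51.3 kN/m; ΣN' = 723.1 kN/m; ΣW sinα = 131.8 kN/m
Resisting = 51.3 + 723.1·tan33.1° = 51.3 + 471.4 = 522.7 kN/m
FS = 522.7 / 131.8 = 3.965

FS = 3.96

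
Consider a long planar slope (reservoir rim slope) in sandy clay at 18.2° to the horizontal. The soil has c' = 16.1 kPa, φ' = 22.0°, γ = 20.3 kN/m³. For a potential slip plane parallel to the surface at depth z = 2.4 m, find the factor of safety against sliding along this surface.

FS = 2.34

For an infinite slope with a slip plane parallel to the surface (no pore pressure): FS = [c' + γz cos²β tanφ'] / [γz sinβ cosβ].
γz = 20.3·2.4 = 48.72 kN/m²
Numerator = 16.1 + 48.72·cos²18.2°·tan22.0° = 16.1 + 48.72·0.9024·0.4040 = 33.864 kPa
Denominator = 48.72·sin18.2°·cos18.2° = 48.72·0.3123·0.9500 = 14.456 kPa
FS = 33.864 / 14.456 = 2.343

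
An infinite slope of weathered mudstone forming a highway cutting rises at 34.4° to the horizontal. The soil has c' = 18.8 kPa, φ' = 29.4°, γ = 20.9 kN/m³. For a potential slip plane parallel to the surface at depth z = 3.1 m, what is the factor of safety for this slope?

FS = 1.45

For an infinite slope with a slip plane parallel to the surface (no pore pressure): FS = [c' + γz cos²β tanφ'] / [γz sinβ cosβ].
γz = 20.9·3.1 = 64.79 kN/m²
Numerator = 18.8 + 64.79·cos²34.4°·tan29.4° = 18.8 + 64.79·0.6808·0.5635 = 43.655 kPa
Denominator = 64.79·sin34.4°·cos34.4° = 64.79·0.5650·0.8251 = 30.203 kPa
FS = 43.655 / 30.203 = 1.445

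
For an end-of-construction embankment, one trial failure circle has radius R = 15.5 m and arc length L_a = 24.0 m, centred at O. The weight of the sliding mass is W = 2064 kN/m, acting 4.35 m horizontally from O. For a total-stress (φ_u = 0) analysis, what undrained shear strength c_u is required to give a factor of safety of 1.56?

FS = c_u·L_a·R / (W·d), so c_u = FS·W·d / (L_a·R).
c_u = 1.56·2064·4.35 / (24.00·15.5) = 14006.3 / 372.00 = 37.65 kPa

c_u = 37.7 kPa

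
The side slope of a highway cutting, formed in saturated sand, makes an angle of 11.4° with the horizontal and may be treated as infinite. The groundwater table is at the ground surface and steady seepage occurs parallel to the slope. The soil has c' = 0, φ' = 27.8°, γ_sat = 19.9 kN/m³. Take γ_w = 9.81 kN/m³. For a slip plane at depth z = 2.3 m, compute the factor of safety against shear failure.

FS = 1.33

With seepage parallel to the slope and the water table at the surface, the effective normal stress on the slip plane uses the buoyant unit weight γ' = γ_sat − γ_w while the driving shear stress uses γ_sat:
FS = [c' + γ' z cos²β tanφ'] / [γ_sat z sinβ cosβ]
(For c' = 0 this reduces to FS = (γ'/γ_sat)·tanφ'/tanβ.)
γ' = 19.9 − 9.81 = 10.09 kN/m³
Numerator = 0.0 + 10.09·2.3·cos²11.4°·tan27.8° = 0.0 + 10.09·2.3·0.9609·0.5272 = 11.758 kPa
Denominator = 19.9·2.3·sin11.4°·cos11.4° = 19.9·2.3·0.1977·0.9803 = 8.868 kPa
FS = 11.758 / 8.868 = 1.326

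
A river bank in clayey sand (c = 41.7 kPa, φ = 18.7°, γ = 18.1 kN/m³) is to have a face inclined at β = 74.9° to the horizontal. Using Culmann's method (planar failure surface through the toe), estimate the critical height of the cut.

Culmann's analysis gives the critical failure plane at α_cr = (β + φ)/2 = (74.9 + 18.7)/2 = 46.8°, and the critical height
H_c = (4c/γ) · sinβ cosφ / [1 − cos(β − φ)]
    = (4·41.7/18.1) · sin74.9°·cos18.7° / [1 − cos(56.2°)]
    = 9.215 · 0.9655·0.9472 / [1 − 0.5563]
    = 9.215 · 0.9145 / 0.4437
    = 18.99 m

H_c = 18.99 m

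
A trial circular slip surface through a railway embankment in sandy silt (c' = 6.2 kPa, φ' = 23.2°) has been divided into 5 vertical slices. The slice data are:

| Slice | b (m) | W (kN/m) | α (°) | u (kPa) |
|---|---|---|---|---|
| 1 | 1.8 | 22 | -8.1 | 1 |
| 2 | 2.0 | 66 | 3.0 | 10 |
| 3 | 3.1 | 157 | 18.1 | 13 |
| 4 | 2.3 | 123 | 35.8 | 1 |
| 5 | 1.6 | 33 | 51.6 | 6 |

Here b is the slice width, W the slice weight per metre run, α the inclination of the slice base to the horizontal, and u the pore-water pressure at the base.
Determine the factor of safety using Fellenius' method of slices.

Ordinary method of slices: FS = Σ[c'·Δl_i + (W_i cosα_i − u_i·Δl_i)·tanφ'] / Σ W_i sinα_i, with Δl_i = b_i / cosα_i.
Slice 1: Δl = 1.8/cos(-8.1°) = 1.818 m; N'_1 = 22·cos(-8.1°) − 1·1.818 = 20.0; c'Δl = 11.27; W sinα = -3.1
Slice 2: Δl = 2.0/cos3.0° = 2.003 m; N'_2 = 66·cos3.0° − 10·2.003 = 45.9; c'Δl = 12.42; W sinα = 3.5
Slice 3: Δl = 3.1/cos18.1° = 3.261 m; N'_3 = 157·cos18.1° − 13·3.261 = 106.8; c'Δl = 20.22; W sinα = 48.8
Slice 4: Δl = 2.3/cos35.8° = 2.836 m; N'_4 = 123·cos35.8° − 1·2.836 = 96.9; c'Δl = 17.58; W sinα = 71.9
Slice 5: Δl = 1.6/cos51.6° = 2.576 m; N'_5 = 33·cos51.6° − 6·2.576 = 5.0; c'Δl = 15.97; W sinα = 25.9
Σc'Δl = 77.5 kN/m; ΣN' = 274.6 kN/m; ΣW sinα = 146.9 kN/m
Resisting = 77.5 + 274.6·tan23.2° = 77.5 + 117.7 = 195.2 kN/m
FS = 195.2 / 146.9 = 1.328

FS = 1.33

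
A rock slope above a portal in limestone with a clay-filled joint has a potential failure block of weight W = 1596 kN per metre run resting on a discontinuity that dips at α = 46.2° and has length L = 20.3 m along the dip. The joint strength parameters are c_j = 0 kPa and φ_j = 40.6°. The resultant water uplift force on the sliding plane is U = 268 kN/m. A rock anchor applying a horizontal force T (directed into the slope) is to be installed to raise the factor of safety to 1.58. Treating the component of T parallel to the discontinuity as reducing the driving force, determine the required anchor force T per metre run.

T = 644 kN/m

Resolving forces along and normal to the sliding plane, with the horizontal anchor force T adding T·sinα to the effective normal force and T·cosα acting up the plane against the driving force:
FS = [c_jL + (W cosα − U + T sinα) tanφ_j] / [W sinα − T cosα]
Without the anchor: N' = 836.7 kN/m, driving T_d = 1151.9 kN/m, resisting R = 0·20.3 + 836.7·tan40.6° = 717.1 kN/m, FS = 0.62.
Setting FS = 1.58 and solving for T:
1.58·(1151.9 − T cos46.2°) = 717.1 + T sin46.2°·tan40.6°
T·(sin46.2°·tan40.6° + 1.58·cos46.2°) = 1.58·1151.9 − 717.1
T·(0.7218·0.8571 + 1.58·0.6921) = 1820.0 − 717.1 = 1102.9
T·1.7122 = 1102.9
T = 644.2 kN/m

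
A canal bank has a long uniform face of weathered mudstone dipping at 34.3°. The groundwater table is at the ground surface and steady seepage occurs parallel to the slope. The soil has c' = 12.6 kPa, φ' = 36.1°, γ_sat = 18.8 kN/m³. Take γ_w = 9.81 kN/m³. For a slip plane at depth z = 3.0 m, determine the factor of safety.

With seepage parallel to the slope and the water table at the surface, the effective normal stress on the slip plane uses the buoyant unit weight γ' = γ_sat − γ_w while the driving shear stress uses γ_sat:
FS = [c' + γ' z cos²β tanφ'] / [γ_sat z sinβ cosβ]
γ' = 18.8 − 9.81 = 8.99 kN/m³
Numerator = 12.6 + 8.99·3.0·cos²34.3°·tan36.1° = 12.6 + 8.99·3.0·0.6824·0.7292 = 26.021 kPa
Denominator = 18.8·3.0·sin34.3°·cos34.3° = 18.8·3.0·0.5635·0.8261 = 26.256 kPa
FS = 26.021 / 26.256 = 0.991

FS = 0.99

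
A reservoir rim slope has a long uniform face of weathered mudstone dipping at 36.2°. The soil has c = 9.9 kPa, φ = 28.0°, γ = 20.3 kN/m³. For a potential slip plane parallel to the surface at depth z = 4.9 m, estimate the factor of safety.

For an infinite slope with a slip plane parallel to the surface (no pore pressure): FS = [c + γz cos²β tanφ] / [γz sinβ cosβ].
γz = 20.3·4.9 = 99.47 kN/m²
Numerator = 9.9 + 99.47·cos²36.2°·tan28.0° = 9.9 + 99.47·0.6512·0.5317 = 44.341 kPa
Denominator = 99.47·sin36.2°·cos36.2° = 99.47·0.5906·0.8070 = 47.407 kPa
FS = 44.341 / 47.407 = 0.935

FS = 0.94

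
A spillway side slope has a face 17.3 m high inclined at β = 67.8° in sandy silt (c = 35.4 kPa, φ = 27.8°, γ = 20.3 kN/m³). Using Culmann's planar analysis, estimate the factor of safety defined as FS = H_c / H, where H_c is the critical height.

FS = 1.41

H_c = (4c/γ) · sinβ cosφ / [1 − cos(β − φ)]
    = (4·35.4/20.3) · sin67.8°·cos27.8° / [1 − cos40.0°]
    = 6.975 · 0.8190 / 0.2340 = 24.42 m
FS = H_c / H = 24.42 / 17.3 = 1.411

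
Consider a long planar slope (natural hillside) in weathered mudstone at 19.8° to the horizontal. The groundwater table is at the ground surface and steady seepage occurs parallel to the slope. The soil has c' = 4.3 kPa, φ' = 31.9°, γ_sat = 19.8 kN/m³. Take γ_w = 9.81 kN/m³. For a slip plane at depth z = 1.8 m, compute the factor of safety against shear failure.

FS = 1.25

With seepage parallel to the slope and the water table at the surface, the effective normal stress on the slip plane uses the buoyant unit weight γ' = γ_sat − γ_w while the driving shear stress uses γ_sat:
FS = [c' + γ' z cos²β tanφ'] / [γ_sat z sinβ cosβ]
γ' = 19.8 − 9.81 = 9.99 kN/m³
Numerator = 4.3 + 9.99·1.8·cos²19.8°·tan31.9° = 4.3 + 9.99·1.8·0.8853·0.6224 = 14.209 kPa
Denominator = 19.8·1.8·sin19.8°·cos19.8° = 19.8·1.8·0.3387·0.9409 = 11.359 kPa
FS = 14.209 / 11.359 = 1.251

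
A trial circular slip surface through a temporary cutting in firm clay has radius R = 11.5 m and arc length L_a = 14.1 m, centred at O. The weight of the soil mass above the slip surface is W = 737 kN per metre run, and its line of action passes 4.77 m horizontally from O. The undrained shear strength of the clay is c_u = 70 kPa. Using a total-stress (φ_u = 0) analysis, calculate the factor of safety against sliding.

FS = 3.23

Taking moments about the centre O, the resisting moment is provided by the undrained shear strength acting along the arc:
M_R = c_u·L_a·R = 70·14.10·11.5 = 11350.5 kN·m/m
M_D = W·d = 737·4.77 = 3515.5 kN·m/m
FS = M_R / M_D = 11350.5 / 3515.5 = 3.229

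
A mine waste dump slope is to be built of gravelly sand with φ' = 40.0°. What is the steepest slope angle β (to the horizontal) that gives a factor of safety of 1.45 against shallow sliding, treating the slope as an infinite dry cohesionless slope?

For an infinite dry cohesionless slope FS = tanφ'/tanβ, so tanβ = tanφ' / FS.
tanβ = tan40.0° / 1.45 = 0.8391 / 1.45 = 0.5787
β = arctan(0.5787) = 30.06°

β = 30.1°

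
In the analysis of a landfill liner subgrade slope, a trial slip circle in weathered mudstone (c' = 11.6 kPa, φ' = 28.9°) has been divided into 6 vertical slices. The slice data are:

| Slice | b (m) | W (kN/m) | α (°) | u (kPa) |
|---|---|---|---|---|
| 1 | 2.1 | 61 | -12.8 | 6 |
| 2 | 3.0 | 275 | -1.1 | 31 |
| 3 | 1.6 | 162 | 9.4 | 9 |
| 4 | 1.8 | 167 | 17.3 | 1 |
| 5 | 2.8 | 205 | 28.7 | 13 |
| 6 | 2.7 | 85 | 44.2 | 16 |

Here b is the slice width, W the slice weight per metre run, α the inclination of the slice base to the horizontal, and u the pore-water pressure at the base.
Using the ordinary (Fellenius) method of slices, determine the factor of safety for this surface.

FS = 2.56

Ordinary method of slices: FS = Σ[c'·Δl_i + (W_i cosα_i − u_i·Δl_i)·tanφ'] / Σ W_i sinα_i, with Δl_i = b_i / cosα_i.
Slice 1: Δl = 2.1/cos(-12.8°) = 2.154 m; N'_1 = 61·cos(-12.8°) − 6·2.154 = 46.6; c'Δl = 24.98; W sinα = -13.5
Slice 2: Δl = 3.0/cos(-1.1°) = 3.001 m; N'_2 = 275·cos(-1.1°) − 31·3.001 = 181.9; c'Δl = 34.81; W sinα = -5.3
Slice 3: Δl = 1.6/cos9.4° = 1.622 m; N'_3 = 162·cos9.4° − 9·1.622 = 145.2; c'Δl = 18.81; W sinα = 26.5
Slice 4: Δl = 1.8/cos17.3° = 1.885 m; N'_4 = 167·cos17.3° − 1·1.885 = 157.6; c'Δl = 21.87; W sinα = 49.7
Slice 5: Δl = 2.8/cos28.7° = 3.192 m; N'_5 = 205·cos28.7° − 13·3.192 = 138.3; c'Δl = 37.03; W sinα = 98.4
Slice 6: Δl = 2.7/cos44.2° = 3.766 m; N'_6 = 85·cos44.2° − 16·3.766 = 0.7; c'Δl = 43.69; W sinα = 59.3
Σc'Δl = 181.2 kN/m; ΣN' = 670.3 kN/m; ΣW sinα = 215.0 kN/m
Resisting = 181.2 + 670.3·tan28.9° = 181.2 + 370.0 = 551.2 kN/m
FS = 551.2 / 215.0 = 2.563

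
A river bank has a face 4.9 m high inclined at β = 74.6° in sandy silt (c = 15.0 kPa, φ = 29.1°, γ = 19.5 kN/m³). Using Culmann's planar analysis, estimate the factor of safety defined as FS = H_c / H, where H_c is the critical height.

FS = 1.77

H_c = (4c/γ) · sinβ cosφ / [1 − cos(β − φ)]
    = (4·15.0/19.5) · sin74.6°·cos29.1° / [1 − cos45.5°]
    = 3.077 · 0.8424 / 0.2991 = 8.67 m
FS = H_c / H = 8.67 / 4.9 = 1.769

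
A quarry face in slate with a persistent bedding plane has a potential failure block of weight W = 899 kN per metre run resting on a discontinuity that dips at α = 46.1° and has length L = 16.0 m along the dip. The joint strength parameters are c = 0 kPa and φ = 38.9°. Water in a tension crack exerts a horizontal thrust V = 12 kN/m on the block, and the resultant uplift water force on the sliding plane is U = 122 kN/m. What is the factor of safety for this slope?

Resolving the block weight along and normal to the plane and applying the Mohr–Coulomb strength on the joint:
N' = W cosα − U − V sinα = 899·cos46.1° − 122 − 12·sin46.1° = 492.7 kN/m
Driving force T = W sinα + V cosα = 899·sin46.1° + 12·cos46.1° = 656.1 kN/m
Resisting force R = c·L + N'·tanφ = 0·16.0 + 492.7·tan38.9° = 0.0 + 397.6 = 397.6 kN/m
FS = R / T = 397.6 / 656.1 = 0.606

FS = 0.61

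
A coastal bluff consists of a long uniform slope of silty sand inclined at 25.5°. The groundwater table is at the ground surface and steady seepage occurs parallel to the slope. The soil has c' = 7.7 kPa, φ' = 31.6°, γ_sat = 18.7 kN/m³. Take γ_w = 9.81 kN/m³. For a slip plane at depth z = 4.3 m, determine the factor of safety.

FS = 0.86

With seepage parallel to the slope and the water table at the surface, the effective normal stress on the slip plane uses the buoyant unit weight γ' = γ_sat − γ_w while the driving shear stress uses γ_sat:
FS = [c' + γ' z cos²β tanφ'] / [γ_sat z sinβ cosβ]
γ' = 18.7 − 9.81 = 8.89 kN/m³
Numerator = 7.7 + 8.89·4.3·cos²25.5°·tan31.6° = 7.7 + 8.89·4.3·0.8147·0.6152 = 26.859 kPa
Denominator = 18.7·4.3·sin25.5°·cos25.5° = 18.7·4.3·0.4305·0.9026 = 31.245 kPa
FS = 26.859 / 31.245 = 0.860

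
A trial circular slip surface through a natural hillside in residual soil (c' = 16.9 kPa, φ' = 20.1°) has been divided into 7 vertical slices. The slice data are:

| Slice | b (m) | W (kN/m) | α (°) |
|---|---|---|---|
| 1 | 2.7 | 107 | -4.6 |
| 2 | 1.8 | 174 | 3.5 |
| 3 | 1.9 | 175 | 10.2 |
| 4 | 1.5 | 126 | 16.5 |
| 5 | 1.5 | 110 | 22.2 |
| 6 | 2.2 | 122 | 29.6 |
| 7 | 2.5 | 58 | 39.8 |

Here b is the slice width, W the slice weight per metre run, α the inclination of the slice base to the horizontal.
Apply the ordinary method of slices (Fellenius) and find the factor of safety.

FS = 2.71

Ordinary method of slices: FS = Σ[c'·Δl_i + (W_i cosα_i)·tanφ'] / Σ W_i sinα_i, with Δl_i = b_i / cosα_i.
Slice 1: Δl = 2.7/cos(-4.6°) = 2.709 m; N'_1 = 107·cos(-4.6°) = 106.7; c'Δl = 45.78; W sinα = -8.6
Slice 2: Δl = 1.8/cos3.5° = 1.803 m; N'_2 = 174·cos3.5° = 173.7; c'Δl = 30.48; W sinα = 10.6
Slice 3: Δl = 1.9/cos10.2° = 1.931 m; N'_3 = 175·cos10.2° = 172.2; c'Δl = 32.63; W sinα = 31.0
Slice 4: Δl = 1.5/cos16.5° = 1.564 m; N'_4 = 126·cos16.5° = 120.8; c'Δl = 26.44; W sinα = 35.8
Slice 5: Δl = 1.5/cos22.2° = 1.620 m; N'_5 = 110·cos22.2° = 101.8; c'Δl = 27.38; W sinα = 41.6
Slice 6: Δl = 2.2/cos29.6° = 2.530 m; N'_6 = 122·cos29.6° = 106.1; c'Δl = 42.76; W sinα = 60.3
Slice 7: Δl = 2.5/cos39.8° = 3.254 m; N'_7 = 58·cos39.8° = 44.6; c'Δl = 54.99; W sinα = 37.1
Σc'Δl = 260.5 kN/m; ΣN' = 825.9 kN/m; ΣW sinα = 207.8 kN/m
Resisting = 260.5 + 825.9·tan20.1° = 260.5 + 302.2 = 562.7 kN/m
FS = 562.7 / 207.8 = 2.708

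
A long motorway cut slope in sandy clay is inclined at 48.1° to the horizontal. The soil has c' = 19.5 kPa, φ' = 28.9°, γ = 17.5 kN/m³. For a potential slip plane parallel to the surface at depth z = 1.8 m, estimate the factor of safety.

For an infinite slope with a slip plane parallel to the surface (no pore pressure): FS = [c' + γz cos²β tanφ'] / [γz sinβ cosβ].
γz = 17.5·1.8 = 31.50 kN/m²
Numerator = 19.5 + 31.50·cos²48.1°·tan28.9° = 19.5 + 31.50·0.4460·0.5520 = 27.255 kPa
Denominator = 31.50·sin48.1°·cos48.1° = 31.50·0.7443·0.6678 = 15.658 kPa
FS = 27.255 / 15.658 = 1.741

FS = 1.74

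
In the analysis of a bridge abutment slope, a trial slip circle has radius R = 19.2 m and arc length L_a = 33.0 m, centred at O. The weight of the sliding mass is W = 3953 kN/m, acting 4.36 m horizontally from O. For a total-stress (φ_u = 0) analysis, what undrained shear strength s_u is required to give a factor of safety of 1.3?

FS = s_u·L_a·R / (W·d), so s_u = FS·W·d / (L_a·R).
s_u = 1.3·3953·4.36 / (33.00·19.2) = 22405.6 / 633.60 = 35.36 kPa

s_u = 35.4 kPa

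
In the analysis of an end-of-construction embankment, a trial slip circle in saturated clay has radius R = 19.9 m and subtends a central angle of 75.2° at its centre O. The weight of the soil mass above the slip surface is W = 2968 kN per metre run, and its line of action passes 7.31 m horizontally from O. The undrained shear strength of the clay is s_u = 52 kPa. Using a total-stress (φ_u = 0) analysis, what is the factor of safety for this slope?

FS = 1.25

Taking moments about the centre O, the resisting moment is provided by the undrained shear strength acting along the arc:
Arc length L_a = R·θ = 19.9·(75.2°·π/180) = 19.9·1.3125 = 26.12 m
M_R = s_u·L_a·R = 52·26.12·19.9 = 27027.4 kN·m/m
M_D = W·d = 2968·7.31 = 21696.1 kN·m/m
FS = M_R / M_D = 27027.4 / 21696.1 = 1.246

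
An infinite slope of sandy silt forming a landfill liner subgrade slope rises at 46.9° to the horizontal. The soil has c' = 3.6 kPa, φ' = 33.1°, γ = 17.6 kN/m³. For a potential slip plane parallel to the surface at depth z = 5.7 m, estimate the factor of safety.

For an infinite slope with a slip plane parallel to the surface (no pore pressure): FS = [c' + γz cos²β tanφ'] / [γz sinβ cosβ].
γz = 17.6·5.7 = 100.32 kN/m²
Numerator = 3.6 + 100.32·cos²46.9°·tan33.1° = 3.6 + 100.32·0.4669·0.6519 = 34.132 kPa
Denominator = 100.32·sin46.9°·cos46.9° = 100.32·0.7302·0.6833 = 50.050 kPa
FS = 34.132 / 50.050 = 0.682

FS = 0.68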